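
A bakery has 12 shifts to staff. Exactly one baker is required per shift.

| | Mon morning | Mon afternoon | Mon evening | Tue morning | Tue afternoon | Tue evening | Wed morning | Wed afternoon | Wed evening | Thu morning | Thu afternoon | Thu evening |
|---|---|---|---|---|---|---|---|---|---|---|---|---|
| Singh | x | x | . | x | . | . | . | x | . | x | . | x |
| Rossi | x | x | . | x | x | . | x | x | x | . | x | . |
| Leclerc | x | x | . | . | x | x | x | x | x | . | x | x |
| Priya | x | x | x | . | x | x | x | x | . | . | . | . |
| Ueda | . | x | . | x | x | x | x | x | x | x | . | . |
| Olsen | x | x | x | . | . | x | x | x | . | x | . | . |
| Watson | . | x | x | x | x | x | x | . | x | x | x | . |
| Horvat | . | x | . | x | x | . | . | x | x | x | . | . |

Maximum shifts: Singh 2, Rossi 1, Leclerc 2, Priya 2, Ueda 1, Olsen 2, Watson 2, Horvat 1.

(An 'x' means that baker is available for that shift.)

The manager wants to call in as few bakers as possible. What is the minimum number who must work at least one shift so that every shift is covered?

12 slots to fill and no one can take more than 2, so at least ⌈12/2⌉ = 6 bakers are needed.
Any 6 bakers together have capacity at most 2+2+2+2+2+1 = 11 < 12 slots, so 6 can never suffice.
Singh, Rossi, Leclerc, Priya, Ueda, Olsen, and Watson alone can cover everything: Mon morning→Leclerc, Mon afternoon→Watson, Mon evening→Priya, Tue morning→Singh, Tue afternoon→Priya, Tue evening→Olsen, Wed morning→Watson, Wed afternoon→Olsen, Wed evening→Leclerc, Thu morning→Ueda, Thu afternoon→Rossi, Thu evening→Singh.

7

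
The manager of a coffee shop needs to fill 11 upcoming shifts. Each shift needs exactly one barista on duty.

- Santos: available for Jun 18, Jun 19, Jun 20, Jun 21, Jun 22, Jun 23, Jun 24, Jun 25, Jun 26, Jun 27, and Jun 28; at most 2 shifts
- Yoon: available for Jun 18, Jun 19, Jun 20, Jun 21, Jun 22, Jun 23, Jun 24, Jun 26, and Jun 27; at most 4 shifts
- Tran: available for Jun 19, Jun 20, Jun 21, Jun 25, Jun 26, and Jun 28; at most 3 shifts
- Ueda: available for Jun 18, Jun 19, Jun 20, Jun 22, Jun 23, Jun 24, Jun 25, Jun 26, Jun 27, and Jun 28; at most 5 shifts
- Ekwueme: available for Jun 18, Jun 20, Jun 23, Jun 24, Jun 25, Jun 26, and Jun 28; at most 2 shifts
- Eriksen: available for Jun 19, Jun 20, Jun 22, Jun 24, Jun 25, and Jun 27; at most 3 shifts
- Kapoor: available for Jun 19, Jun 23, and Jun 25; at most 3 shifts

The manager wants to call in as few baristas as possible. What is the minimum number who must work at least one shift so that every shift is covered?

3

11 slots to fill and no one can take more than 5, so at least ⌈11/5⌉ = 3 baristas are needed.
Santos, Yoon, and Ueda alone can cover everything: Jun 18→Yoon, Jun 19→Yoon, Jun 20→Yoon, Jun 21→Santos, Jun 22→Yoon, Jun 23→Ueda, Jun 24→Ueda, Jun 25→Santos, Jun 26→Ueda, Jun 27→Ueda, Jun 28→Ueda.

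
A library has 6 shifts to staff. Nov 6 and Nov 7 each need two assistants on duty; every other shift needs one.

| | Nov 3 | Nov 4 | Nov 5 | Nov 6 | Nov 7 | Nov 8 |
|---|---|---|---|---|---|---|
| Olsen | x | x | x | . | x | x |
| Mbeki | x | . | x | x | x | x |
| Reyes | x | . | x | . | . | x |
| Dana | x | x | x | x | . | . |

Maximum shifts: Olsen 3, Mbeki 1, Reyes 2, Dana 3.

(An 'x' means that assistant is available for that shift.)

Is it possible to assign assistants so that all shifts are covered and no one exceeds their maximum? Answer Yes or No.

Total capacity is 9 and 8 slots are needed, so capacity alone doesn't rule it out.
Shifts {Nov 6, Nov 7} need 4 worker-slots in total, but the assistants available for any of those shifts (Olsen, Mbeki, and Dana) can supply at most 3 among them. So no valid schedule exists.

No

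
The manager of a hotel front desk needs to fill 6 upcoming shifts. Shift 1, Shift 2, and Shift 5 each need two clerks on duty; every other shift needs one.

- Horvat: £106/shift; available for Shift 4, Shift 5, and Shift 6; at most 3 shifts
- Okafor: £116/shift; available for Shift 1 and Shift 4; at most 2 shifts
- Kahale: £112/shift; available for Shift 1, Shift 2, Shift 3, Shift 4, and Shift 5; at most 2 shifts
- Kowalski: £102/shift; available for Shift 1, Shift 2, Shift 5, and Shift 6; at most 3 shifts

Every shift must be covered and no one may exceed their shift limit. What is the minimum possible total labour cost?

Shift 2 can only be covered by Kahale and Kowalski, so that assignment is forced.
Shift 3 can only be covered by Kahale, so that assignment is forced.
Picking the cheapest available clerk for each shift independently would cost £956, but that ignores the shift limits.
An optimal schedule: Shift 1→Okafor+Kowalski, Shift 2→Kahale+Kowalski, Shift 3→Kahale, Shift 4→Horvat, Shift 5→Horvat+Kowalski, Shift 6→Horvat.
Total: 116 + 102 + 112 + 102 + 112 + 106 + 106 + 102 + 106 = £964.

£964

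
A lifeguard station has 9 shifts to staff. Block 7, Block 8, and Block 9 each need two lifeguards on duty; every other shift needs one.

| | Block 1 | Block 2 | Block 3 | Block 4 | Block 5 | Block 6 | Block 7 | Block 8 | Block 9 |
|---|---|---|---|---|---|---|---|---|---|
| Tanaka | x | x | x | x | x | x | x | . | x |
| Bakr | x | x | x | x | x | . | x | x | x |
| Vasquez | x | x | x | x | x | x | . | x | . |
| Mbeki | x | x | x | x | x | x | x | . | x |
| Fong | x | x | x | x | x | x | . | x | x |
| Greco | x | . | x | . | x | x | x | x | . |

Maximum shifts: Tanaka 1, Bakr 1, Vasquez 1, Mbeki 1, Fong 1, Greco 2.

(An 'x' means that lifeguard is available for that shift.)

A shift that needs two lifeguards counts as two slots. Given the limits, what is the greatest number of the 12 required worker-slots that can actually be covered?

Total capacity across all lifeguards is 1+1+1+1+1+2 = 7, and 12 slots are needed, so at most 7 can be filled.
An assignment achieving 7: Block 1→Greco, Block 6→Greco, Block 7→Tanaka+Bakr, Block 8→Vasquez+Fong, Block 9→Mbeki.
Loads: Tanaka 1/1, Bakr 1/1, Vasquez 1/1, Mbeki 1/1, Fong 1/1, Greco 2/2.

7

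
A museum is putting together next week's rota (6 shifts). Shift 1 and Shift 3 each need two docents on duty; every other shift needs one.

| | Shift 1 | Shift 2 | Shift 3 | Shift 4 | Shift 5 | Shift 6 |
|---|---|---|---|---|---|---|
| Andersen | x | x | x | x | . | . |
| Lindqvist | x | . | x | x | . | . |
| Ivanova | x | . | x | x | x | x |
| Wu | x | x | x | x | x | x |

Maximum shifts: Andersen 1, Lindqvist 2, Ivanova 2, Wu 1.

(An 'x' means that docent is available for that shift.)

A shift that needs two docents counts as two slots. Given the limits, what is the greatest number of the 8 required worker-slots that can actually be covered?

Total capacity across all docents is 1+2+2+1 = 6, and 8 slots are needed, so at most 6 can be filled.
An assignment achieving 6: Shift 1→Lindqvist+Wu, Shift 2→Andersen, Shift 3→Lindqvist, Shift 5→Ivanova, Shift 6→Ivanova.
Loads: Andersen 1/1, Lindqvist 2/2, Ivanova 2/2, Wu 1/1.

6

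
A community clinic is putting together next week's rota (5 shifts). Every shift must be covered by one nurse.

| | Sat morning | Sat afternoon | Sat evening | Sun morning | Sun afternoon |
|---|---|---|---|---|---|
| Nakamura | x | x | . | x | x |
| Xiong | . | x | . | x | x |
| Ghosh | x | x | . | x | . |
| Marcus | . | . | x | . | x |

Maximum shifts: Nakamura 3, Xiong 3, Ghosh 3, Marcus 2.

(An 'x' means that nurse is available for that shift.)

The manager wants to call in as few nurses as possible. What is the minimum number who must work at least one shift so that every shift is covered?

5 slots to fill and no one can take more than 3, so at least ⌈5/3⌉ = 2 nurses are needed.
Nakamura and Marcus alone can cover everything: Sat morning→Nakamura, Sat afternoon→Nakamura, Sat evening→Marcus, Sun morning→Nakamura, Sun afternoon→Marcus.

2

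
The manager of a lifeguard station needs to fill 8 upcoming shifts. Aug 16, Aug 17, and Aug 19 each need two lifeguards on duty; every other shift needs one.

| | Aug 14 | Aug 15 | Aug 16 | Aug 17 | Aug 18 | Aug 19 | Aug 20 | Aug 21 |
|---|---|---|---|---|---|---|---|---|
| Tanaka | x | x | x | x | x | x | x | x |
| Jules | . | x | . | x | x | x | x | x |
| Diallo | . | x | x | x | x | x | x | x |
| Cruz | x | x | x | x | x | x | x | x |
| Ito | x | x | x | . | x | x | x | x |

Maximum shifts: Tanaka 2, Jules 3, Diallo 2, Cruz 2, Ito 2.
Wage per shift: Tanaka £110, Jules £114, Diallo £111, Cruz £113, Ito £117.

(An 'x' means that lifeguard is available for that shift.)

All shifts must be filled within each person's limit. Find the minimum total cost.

Picking the cheapest available lifeguard for each shift independently would cost £1213, but that ignores the shift limits.
An optimal schedule: Aug 14→Tanaka, Aug 15→Tanaka, Aug 16→Diallo+Ito, Aug 17→Diallo+Cruz, Aug 18→Jules, Aug 19→Cruz+Ito, Aug 20→Jules, Aug 21→Jules.
Total: 110 + 110 + 111 + 117 + 111 + 113 + 114 + 113 + 117 + 114 + 114 = £1244.

£1244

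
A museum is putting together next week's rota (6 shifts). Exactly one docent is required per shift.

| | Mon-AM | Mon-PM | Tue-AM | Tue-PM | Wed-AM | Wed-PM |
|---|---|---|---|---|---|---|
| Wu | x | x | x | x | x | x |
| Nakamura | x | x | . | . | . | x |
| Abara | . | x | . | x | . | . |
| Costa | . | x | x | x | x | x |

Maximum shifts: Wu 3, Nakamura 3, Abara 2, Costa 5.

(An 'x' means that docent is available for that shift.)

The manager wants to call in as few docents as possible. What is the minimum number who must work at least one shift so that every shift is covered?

6 slots to fill and no one can take more than 5, so at least ⌈6/5⌉ = 2 docents are needed.
Wu and Nakamura alone can cover everything: Mon-AM→Nakamura, Mon-PM→Nakamura, Tue-AM→Wu, Tue-PM→Wu, Wed-AM→Wu, Wed-PM→Nakamura.

2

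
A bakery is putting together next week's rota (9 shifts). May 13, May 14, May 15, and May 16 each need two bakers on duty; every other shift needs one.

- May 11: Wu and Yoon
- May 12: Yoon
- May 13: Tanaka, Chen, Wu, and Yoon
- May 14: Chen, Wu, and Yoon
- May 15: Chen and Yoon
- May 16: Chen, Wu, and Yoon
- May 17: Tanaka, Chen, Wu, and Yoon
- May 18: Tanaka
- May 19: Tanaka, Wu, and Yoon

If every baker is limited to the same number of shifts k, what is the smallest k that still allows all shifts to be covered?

With 4 bakers and 13 worker-slots to fill, someone must work at least ⌈13/4⌉ = 4 shifts, so k ≥ 4.
k = 4 works: May 11→Wu, May 12→Yoon, May 13→Tanaka+Chen, May 14→Chen+Wu, May 15→Chen+Yoon, May 16→Chen+Wu, May 17→Tanaka, May 18→Tanaka, May 19→Tanaka.
Loads: Tanaka 4, Chen 4, Wu 3, Yoon 2 — all ≤ 4.

4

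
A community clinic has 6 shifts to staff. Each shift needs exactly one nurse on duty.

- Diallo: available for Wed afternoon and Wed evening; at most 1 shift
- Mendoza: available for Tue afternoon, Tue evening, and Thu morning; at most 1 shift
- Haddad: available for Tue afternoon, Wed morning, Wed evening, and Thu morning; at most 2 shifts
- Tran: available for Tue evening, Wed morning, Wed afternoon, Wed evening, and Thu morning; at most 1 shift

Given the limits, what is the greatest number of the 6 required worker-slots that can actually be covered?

Total capacity across all nurses is 1+1+2+1 = 5, and 6 slots are needed, so at most 5 can be filled.
An assignment achieving 5: Tue afternoon→Mendoza, Tue evening→Tran, Wed morning→Haddad, Wed afternoon→Diallo, Wed evening→Haddad.
Loads: Diallo 1/1, Mendoza 1/1, Haddad 2/2, Tran 1/1.

5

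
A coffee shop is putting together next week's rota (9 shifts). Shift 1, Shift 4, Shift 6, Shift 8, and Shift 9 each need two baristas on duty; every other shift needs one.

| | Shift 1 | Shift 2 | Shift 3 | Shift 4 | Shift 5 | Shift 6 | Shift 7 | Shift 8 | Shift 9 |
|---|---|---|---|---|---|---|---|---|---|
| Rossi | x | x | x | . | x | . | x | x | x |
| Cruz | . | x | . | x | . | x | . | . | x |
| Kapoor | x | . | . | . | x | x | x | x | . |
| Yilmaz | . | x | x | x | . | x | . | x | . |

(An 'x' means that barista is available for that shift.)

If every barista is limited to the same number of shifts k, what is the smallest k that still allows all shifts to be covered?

With 4 baristas and 14 worker-slots to fill, someone must work at least ⌈14/4⌉ = 4 shifts, so k ≥ 4.
k = 4 works: Shift 1→Rossi+Kapoor, Shift 2→Cruz, Shift 3→Rossi, Shift 4→Cruz+Yilmaz, Shift 5→Rossi, Shift 6→Cruz+Kapoor, Shift 7→Kapoor, Shift 8→Kapoor+Yilmaz, Shift 9→Rossi+Cruz.
Loads: Rossi 4, Cruz 4, Kapoor 4, Yilmaz 2 — all ≤ 4.

4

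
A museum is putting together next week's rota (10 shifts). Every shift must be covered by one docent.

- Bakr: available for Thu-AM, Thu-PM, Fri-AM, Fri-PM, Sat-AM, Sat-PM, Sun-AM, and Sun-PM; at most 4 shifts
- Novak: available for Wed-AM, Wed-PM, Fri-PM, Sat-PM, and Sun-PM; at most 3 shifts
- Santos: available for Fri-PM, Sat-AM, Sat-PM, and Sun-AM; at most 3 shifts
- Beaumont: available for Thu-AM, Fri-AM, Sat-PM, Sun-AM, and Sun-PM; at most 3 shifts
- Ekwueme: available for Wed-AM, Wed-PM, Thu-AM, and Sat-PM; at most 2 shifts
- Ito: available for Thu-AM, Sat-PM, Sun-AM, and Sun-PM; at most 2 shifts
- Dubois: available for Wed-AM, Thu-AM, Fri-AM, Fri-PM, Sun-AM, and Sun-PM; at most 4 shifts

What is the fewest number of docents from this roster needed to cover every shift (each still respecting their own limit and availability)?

10 slots to fill and no one can take more than 4, so at least ⌈10/4⌉ = 3 docents are needed.
Bakr, Novak, and Santos alone can cover everything: Wed-AM→Novak, Wed-PM→Novak, Thu-AM→Bakr, Thu-PM→Bakr, Fri-AM→Bakr, Fri-PM→Santos, Sat-AM→Bakr, Sat-PM→Santos, Sun-AM→Santos, Sun-PM→Novak.

3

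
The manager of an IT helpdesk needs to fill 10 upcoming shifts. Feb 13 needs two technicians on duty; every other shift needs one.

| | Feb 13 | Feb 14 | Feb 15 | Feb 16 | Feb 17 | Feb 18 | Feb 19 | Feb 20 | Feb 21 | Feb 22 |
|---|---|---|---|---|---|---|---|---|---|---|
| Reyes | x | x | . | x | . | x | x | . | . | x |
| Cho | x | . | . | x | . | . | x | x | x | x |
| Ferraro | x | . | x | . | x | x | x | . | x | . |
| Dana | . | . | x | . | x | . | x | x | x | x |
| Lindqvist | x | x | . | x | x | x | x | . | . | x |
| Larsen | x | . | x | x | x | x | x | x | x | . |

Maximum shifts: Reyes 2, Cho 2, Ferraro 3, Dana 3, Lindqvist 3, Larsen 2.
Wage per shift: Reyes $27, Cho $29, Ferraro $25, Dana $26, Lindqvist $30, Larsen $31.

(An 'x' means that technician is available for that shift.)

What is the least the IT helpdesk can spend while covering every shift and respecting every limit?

Picking the cheapest available technician for each shift independently would cost $283, but that ignores the shift limits.
An optimal schedule: Feb 13→Cho+Lindqvist, Feb 14→Reyes, Feb 15→Ferraro, Feb 16→Reyes, Feb 17→Ferraro, Feb 18→Ferraro, Feb 19→Cho, Feb 20→Dana, Feb 21→Dana, Feb 22→Dana.
Total: 29 + 30 + 27 + 25 + 27 + 25 + 25 + 29 + 26 + 26 + 26 = $295.

$295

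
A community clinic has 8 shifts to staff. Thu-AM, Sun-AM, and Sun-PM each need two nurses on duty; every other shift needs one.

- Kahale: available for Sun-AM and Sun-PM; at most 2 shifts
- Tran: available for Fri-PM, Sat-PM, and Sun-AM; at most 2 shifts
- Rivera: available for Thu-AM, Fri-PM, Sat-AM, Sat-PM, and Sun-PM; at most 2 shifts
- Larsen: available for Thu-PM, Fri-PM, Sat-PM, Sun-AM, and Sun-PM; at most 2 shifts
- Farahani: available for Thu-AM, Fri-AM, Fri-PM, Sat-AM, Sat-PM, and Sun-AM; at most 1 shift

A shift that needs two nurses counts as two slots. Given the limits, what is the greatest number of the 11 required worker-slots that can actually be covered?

9

Total capacity across all nurses is 2+2+2+2+1 = 9, and 11 slots are needed, so at most 9 can be filled.
An assignment achieving 9: Thu-AM→Rivera, Thu-PM→Larsen, Fri-AM→Farahani, Fri-PM→Tran, Sat-AM→Rivera, Sat-PM→Tran, Sun-AM→Kahale, Sun-PM→Kahale+Larsen.
Loads: Kahale 2/2, Tran 2/2, Rivera 2/2, Larsen 2/2, Farahani 1/1.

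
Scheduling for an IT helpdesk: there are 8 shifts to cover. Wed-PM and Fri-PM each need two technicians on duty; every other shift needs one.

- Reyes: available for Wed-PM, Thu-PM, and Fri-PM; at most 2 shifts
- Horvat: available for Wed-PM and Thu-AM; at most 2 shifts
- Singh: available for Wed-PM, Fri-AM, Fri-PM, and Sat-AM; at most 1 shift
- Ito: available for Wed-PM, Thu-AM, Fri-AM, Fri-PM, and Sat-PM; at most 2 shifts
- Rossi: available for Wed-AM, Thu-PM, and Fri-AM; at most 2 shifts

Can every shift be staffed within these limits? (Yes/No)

Total capacity is 2+2+1+2+2 = 9 but 10 worker-slots are needed — infeasible.

No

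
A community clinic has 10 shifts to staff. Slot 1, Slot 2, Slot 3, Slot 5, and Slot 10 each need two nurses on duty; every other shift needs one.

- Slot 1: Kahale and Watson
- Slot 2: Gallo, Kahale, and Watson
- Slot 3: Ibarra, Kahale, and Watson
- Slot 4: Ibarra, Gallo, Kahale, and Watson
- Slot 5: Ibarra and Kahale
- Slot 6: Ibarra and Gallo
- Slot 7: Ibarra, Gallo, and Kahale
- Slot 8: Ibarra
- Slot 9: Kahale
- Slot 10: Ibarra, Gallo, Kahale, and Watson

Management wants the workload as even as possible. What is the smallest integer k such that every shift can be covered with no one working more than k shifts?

4

With 4 nurses and 15 worker-slots to fill, someone must work at least ⌈15/4⌉ = 4 shifts, so k ≥ 4.
k = 4 works: Slot 1→Kahale+Watson, Slot 2→Gallo+Kahale, Slot 3→Ibarra+Watson, Slot 4→Gallo, Slot 5→Ibarra+Kahale, Slot 6→Ibarra, Slot 7→Gallo, Slot 8→Ibarra, Slot 9→Kahale, Slot 10→Gallo+Watson.
Loads: Ibarra 4, Gallo 4, Kahale 4, Watson 3 — all ≤ 4.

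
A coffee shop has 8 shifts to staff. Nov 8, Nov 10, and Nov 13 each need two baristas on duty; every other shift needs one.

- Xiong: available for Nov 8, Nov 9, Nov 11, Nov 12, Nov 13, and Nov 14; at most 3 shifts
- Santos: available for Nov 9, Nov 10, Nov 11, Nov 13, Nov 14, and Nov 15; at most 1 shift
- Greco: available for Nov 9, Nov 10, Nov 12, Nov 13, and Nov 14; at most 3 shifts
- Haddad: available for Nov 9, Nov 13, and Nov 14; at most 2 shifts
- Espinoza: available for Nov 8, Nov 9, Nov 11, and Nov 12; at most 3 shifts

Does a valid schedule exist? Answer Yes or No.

Total capacity is 12 and 11 slots are needed, so capacity alone doesn't rule it out.
Shifts {Nov 10, Nov 15} need 3 worker-slots in total, but the baristas available for any of those shifts (Santos and Greco) can supply at most 2 among them. So no valid schedule exists.

No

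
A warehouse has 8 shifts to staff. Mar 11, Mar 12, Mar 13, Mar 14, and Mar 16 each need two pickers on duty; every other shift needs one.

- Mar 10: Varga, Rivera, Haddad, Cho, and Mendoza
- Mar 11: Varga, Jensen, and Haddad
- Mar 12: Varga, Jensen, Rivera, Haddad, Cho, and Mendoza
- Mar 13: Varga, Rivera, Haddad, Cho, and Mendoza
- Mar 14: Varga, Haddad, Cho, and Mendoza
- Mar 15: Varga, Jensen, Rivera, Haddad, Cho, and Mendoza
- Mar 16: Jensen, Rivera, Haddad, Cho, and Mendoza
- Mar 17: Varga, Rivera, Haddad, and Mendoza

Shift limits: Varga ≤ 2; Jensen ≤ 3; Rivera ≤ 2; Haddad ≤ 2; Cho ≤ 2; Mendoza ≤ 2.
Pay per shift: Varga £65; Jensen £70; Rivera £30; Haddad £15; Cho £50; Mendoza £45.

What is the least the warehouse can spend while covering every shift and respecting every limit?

£620

Picking the cheapest available picker for each shift independently would cost £320, but that ignores the shift limits.
An optimal schedule: Mar 10→Rivera, Mar 11→Varga+Jensen, Mar 12→Cho+Mendoza, Mar 13→Rivera+Haddad, Mar 14→Haddad+Cho, Mar 15→Jensen, Mar 16→Jensen+Mendoza, Mar 17→Varga.
Total: 30 + 65 + 70 + 50 + 45 + 30 + 15 + 15 + 50 + 70 + 70 + 45 + 65 = £620.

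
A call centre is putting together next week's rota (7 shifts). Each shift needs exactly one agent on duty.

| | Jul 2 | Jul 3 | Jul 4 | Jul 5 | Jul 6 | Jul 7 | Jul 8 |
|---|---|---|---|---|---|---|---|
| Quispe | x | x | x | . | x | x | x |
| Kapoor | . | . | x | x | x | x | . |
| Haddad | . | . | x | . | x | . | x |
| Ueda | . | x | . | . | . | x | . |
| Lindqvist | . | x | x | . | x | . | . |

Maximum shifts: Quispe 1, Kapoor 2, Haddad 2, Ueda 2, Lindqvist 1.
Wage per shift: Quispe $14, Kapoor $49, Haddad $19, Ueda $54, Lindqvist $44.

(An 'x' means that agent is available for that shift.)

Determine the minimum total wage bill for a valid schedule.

Jul 2 can only be covered by Quispe, so that assignment is forced.
Jul 5 can only be covered by Kapoor, so that assignment is forced.
Picking the cheapest available agent for each shift independently would cost $133, but that ignores the shift limits.
An optimal schedule: Jul 2→Quispe, Jul 3→Ueda, Jul 4→Haddad, Jul 5→Kapoor, Jul 6→Lindqvist, Jul 7→Kapoor, Jul 8→Haddad.
Total: 14 + 54 + 19 + 49 + 44 + 49 + 19 = $248.

$248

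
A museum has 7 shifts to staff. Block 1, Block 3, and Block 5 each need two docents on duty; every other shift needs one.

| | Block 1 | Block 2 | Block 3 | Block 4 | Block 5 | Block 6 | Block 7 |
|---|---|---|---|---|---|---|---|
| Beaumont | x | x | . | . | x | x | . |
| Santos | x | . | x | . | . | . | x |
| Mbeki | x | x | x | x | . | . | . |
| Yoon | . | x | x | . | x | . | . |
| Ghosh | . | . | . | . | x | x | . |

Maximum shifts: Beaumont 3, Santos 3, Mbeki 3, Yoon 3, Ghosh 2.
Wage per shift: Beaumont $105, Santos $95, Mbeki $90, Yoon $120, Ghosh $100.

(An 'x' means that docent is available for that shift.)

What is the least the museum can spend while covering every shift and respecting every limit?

Block 4 can only be covered by Mbeki, so that assignment is forced.
Block 7 can only be covered by Santos, so that assignment is forced.
Picking the cheapest available docent for each shift independently would cost $950, but that ignores the shift limits.
An optimal schedule: Block 1→Mbeki+Santos, Block 2→Beaumont, Block 3→Mbeki+Santos, Block 4→Mbeki, Block 5→Ghosh+Beaumont, Block 6→Ghosh, Block 7→Santos.
Total: 90 + 95 + 105 + 90 + 95 + 90 + 100 + 105 + 100 + 95 = $965.

$965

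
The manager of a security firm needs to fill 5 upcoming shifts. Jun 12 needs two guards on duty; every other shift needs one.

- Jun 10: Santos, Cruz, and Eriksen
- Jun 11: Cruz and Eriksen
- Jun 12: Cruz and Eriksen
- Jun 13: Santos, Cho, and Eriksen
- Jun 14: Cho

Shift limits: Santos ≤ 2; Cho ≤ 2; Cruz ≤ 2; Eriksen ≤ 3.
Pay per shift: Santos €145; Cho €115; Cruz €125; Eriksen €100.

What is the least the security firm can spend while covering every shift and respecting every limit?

Jun 12 can only be covered by Cruz and Eriksen, so that assignment is forced.
Jun 14 can only be covered by Cho, so that assignment is forced.
Picking the cheapest available guard for each shift independently would cost €640, but that ignores the shift limits.
An optimal schedule: Jun 10→Eriksen, Jun 11→Eriksen, Jun 12→Eriksen+Cruz, Jun 13→Cho, Jun 14→Cho.
Total: 100 + 100 + 100 + 125 + 115 + 115 = €655.

€655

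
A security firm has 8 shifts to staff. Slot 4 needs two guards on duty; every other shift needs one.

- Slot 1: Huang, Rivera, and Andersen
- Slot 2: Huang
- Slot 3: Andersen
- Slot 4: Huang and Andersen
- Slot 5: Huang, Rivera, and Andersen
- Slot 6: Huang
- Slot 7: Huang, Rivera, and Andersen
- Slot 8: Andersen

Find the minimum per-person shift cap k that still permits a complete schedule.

With 3 guards and 9 worker-slots to fill, someone must work at least ⌈9/3⌉ = 3 shifts, so k ≥ 3.
k = 3 works: Slot 1→Rivera, Slot 2→Huang, Slot 3→Andersen, Slot 4→Huang+Andersen, Slot 5→Rivera, Slot 6→Huang, Slot 7→Rivera, Slot 8→Andersen.
Loads: Huang 3, Rivera 3, Andersen 3 — all ≤ 3.

3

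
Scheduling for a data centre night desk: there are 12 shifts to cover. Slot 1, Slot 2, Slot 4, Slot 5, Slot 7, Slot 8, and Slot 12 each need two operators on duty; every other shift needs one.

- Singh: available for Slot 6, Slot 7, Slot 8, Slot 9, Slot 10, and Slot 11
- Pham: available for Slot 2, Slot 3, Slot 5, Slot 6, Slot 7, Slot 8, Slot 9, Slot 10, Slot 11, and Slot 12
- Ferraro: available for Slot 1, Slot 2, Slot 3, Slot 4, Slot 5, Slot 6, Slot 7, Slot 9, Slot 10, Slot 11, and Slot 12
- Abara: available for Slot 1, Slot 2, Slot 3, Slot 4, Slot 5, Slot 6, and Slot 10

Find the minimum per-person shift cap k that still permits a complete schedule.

With 4 operators and 19 worker-slots to fill, someone must work at least ⌈19/4⌉ = 5 shifts, so k ≥ 5.
k = 5 works: Slot 1→Ferraro+Abara, Slot 2→Pham+Ferraro, Slot 3→Pham, Slot 4→Ferraro+Abara, Slot 5→Pham+Abara, Slot 6→Singh, Slot 7→Singh+Ferraro, Slot 8→Singh+Pham, Slot 9→Singh, Slot 10→Abara, Slot 11→Singh, Slot 12→Pham+Ferraro.
Loads: Singh 5, Pham 5, Ferraro 5, Abara 4 — all ≤ 5.

5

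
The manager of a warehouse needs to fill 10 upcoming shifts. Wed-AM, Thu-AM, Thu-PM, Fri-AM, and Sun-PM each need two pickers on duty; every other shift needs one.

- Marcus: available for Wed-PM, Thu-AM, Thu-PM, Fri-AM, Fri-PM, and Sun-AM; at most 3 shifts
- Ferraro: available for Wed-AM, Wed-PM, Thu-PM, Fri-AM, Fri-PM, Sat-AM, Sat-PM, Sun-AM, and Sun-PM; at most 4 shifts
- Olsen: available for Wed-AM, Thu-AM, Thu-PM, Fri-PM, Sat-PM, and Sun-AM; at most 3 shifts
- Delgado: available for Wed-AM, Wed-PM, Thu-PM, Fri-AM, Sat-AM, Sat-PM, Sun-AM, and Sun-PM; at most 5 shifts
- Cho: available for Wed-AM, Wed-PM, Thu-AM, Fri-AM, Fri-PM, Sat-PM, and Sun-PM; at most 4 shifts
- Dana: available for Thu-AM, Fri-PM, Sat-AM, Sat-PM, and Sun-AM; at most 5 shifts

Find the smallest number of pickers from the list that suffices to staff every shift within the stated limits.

4

15 slots to fill and no one can take more than 5, so at least ⌈15/5⌉ = 3 pickers are needed.
Any 3 pickers together have capacity at most 5+5+4 = 14 < 15 slots, so 3 can never suffice.
Marcus, Ferraro, Olsen, and Delgado alone can cover everything: Wed-AM→Ferraro+Olsen, Wed-PM→Marcus, Thu-AM→Marcus+Olsen, Thu-PM→Olsen+Delgado, Fri-AM→Marcus+Delgado, Fri-PM→Ferraro, Sat-AM→Ferraro, Sat-PM→Delgado, Sun-AM→Delgado, Sun-PM→Ferraro+Delgado.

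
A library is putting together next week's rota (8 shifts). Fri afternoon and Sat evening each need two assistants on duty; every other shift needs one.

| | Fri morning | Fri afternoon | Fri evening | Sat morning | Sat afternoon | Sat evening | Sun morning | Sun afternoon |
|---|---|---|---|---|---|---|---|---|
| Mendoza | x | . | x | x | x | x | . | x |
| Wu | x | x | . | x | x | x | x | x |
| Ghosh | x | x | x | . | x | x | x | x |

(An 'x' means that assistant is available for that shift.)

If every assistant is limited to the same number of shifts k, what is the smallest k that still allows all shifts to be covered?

With 3 assistants and 10 worker-slots to fill, someone must work at least ⌈10/3⌉ = 4 shifts, so k ≥ 4.
k = 4 works: Fri morning→Mendoza, Fri afternoon→Wu+Ghosh, Fri evening→Mendoza, Sat morning→Mendoza, Sat afternoon→Mendoza, Sat evening→Wu+Ghosh, Sun morning→Wu, Sun afternoon→Wu.
Loads: Mendoza 4, Wu 4, Ghosh 2 — all ≤ 4.

4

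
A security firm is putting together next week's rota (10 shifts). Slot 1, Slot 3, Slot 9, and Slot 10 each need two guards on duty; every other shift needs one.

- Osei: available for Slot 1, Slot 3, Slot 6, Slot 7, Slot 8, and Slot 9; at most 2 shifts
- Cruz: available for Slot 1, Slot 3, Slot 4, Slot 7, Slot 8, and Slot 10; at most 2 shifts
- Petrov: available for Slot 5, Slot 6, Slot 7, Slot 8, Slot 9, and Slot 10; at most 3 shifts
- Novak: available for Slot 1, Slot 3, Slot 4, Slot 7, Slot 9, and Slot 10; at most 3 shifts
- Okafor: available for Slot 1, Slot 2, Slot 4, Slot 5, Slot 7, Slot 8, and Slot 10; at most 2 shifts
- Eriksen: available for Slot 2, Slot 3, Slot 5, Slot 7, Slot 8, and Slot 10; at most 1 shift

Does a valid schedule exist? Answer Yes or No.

No

Total capacity is 2+2+3+3+2+1 = 13 but 14 worker-slots are needed — infeasible.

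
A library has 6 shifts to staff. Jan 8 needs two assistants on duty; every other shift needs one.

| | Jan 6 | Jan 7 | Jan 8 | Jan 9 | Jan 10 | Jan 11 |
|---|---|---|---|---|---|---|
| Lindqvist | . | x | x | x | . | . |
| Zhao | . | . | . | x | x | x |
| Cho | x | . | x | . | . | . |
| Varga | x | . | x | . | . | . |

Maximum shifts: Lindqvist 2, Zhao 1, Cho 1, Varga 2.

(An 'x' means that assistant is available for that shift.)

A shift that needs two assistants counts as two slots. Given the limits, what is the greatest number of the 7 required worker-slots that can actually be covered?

6

Total capacity across all assistants is 2+1+1+2 = 6, and 7 slots are needed, so at most 6 can be filled.
An assignment achieving 6: Jan 6→Varga, Jan 7→Lindqvist, Jan 8→Cho+Varga, Jan 9→Lindqvist, Jan 10→Zhao.
Loads: Lindqvist 2/2, Zhao 1/1, Cho 1/1, Varga 2/2.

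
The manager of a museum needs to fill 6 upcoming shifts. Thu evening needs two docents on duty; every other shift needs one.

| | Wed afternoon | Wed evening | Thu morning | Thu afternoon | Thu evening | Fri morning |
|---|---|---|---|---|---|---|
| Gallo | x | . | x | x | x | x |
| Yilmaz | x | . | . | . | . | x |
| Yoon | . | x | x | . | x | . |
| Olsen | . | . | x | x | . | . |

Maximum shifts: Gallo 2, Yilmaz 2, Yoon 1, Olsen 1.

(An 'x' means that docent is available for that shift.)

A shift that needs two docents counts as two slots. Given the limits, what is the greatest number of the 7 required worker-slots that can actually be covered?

Total capacity across all docents is 2+2+1+1 = 6, and 7 slots are needed, so at most 6 can be filled.
An assignment achieving 6: Wed afternoon→Yilmaz, Wed evening→Yoon, Thu morning→Olsen, Thu afternoon→Gallo, Thu evening→Gallo, Fri morning→Yilmaz.
Loads: Gallo 2/2, Yilmaz 2/2, Yoon 1/1, Olsen 1/1.

6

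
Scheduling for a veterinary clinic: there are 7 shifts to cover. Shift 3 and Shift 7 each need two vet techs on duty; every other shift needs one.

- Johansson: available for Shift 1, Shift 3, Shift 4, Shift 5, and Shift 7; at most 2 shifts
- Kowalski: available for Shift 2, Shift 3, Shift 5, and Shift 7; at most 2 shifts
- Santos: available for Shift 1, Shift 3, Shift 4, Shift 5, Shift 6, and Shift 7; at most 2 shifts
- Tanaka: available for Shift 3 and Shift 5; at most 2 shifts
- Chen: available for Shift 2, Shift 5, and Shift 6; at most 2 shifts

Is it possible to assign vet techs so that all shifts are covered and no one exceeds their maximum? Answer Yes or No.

One valid schedule: Shift 1→Johansson, Shift 2→Kowalski, Shift 3→Santos+Tanaka, Shift 4→Johansson, Shift 5→Tanaka, Shift 6→Chen, Shift 7→Kowalski+Santos.
Loads: Johansson 2/2, Kowalski 2/2, Santos 2/2, Tanaka 2/2, Chen 1/2 — all within limits.

Yes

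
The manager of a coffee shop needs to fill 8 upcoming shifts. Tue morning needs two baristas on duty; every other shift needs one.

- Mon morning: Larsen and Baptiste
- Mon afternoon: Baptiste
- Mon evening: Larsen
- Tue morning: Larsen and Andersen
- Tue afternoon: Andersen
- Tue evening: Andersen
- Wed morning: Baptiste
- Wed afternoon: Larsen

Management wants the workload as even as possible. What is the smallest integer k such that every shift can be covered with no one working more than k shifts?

With 3 baristas and 9 worker-slots to fill, someone must work at least ⌈9/3⌉ = 3 shifts, so k ≥ 3.
k = 3 works: Mon morning→Baptiste, Mon afternoon→Baptiste, Mon evening→Larsen, Tue morning→Larsen+Andersen, Tue afternoon→Andersen, Tue evening→Andersen, Wed morning→Baptiste, Wed afternoon→Larsen.
Loads: Larsen 3, Andersen 3, Baptiste 3 — all ≤ 3.

3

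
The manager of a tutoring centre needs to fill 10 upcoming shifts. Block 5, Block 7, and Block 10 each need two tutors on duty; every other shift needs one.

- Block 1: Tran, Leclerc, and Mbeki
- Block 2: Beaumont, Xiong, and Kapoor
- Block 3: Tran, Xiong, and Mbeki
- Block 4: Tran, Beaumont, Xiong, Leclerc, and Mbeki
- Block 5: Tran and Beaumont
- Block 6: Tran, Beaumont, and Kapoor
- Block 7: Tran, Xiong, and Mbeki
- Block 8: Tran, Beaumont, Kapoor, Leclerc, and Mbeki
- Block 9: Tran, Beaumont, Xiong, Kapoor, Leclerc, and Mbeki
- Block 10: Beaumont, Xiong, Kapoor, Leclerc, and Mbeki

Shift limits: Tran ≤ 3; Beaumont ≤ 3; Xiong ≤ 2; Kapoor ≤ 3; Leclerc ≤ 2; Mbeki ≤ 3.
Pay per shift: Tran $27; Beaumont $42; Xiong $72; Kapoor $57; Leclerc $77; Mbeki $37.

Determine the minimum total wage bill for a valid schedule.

$561

Block 5 can only be covered by Tran and Beaumont, so that assignment is forced.
Picking the cheapest available tutor for each shift independently would cost $416, but that ignores the shift limits.
An optimal schedule: Block 1→Tran, Block 2→Beaumont, Block 3→Tran, Block 4→Mbeki, Block 5→Tran+Beaumont, Block 6→Beaumont, Block 7→Mbeki+Xiong, Block 8→Kapoor, Block 9→Kapoor, Block 10→Mbeki+Kapoor.
Total: 27 + 42 + 27 + 37 + 27 + 42 + 42 + 37 + 72 + 57 + 57 + 37 + 57 = $561.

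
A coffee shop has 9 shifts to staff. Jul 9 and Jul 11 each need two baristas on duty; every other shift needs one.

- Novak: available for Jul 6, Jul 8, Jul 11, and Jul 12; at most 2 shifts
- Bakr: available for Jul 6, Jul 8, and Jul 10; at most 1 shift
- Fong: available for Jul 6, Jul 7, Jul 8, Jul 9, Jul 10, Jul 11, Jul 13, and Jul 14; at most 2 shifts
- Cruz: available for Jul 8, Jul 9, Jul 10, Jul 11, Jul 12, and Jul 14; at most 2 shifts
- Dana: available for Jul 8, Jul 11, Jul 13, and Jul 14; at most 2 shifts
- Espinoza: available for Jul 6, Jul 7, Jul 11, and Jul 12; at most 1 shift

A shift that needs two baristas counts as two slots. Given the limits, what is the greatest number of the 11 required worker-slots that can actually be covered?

10

Total capacity across all baristas is 2+1+2+2+2+1 = 10, and 11 slots are needed, so at most 10 can be filled.
An assignment achieving 10: Jul 6→Novak, Jul 7→Fong, Jul 8→Dana, Jul 9→Fong+Cruz, Jul 10→Bakr, Jul 11→Espinoza, Jul 12→Novak, Jul 13→Dana, Jul 14→Cruz.
Loads: Novak 2/2, Bakr 1/1, Fong 2/2, Cruz 2/2, Dana 2/2, Espinoza 1/1.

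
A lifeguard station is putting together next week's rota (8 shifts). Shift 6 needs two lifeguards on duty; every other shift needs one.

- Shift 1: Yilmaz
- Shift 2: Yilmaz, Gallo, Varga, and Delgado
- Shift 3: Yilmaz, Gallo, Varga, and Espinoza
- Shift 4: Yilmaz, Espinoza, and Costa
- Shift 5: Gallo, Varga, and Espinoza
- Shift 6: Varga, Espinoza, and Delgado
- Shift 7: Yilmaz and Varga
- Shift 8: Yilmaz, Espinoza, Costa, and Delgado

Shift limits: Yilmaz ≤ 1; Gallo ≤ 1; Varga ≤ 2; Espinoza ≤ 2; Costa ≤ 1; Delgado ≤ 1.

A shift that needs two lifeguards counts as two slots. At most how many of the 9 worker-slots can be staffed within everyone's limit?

Total capacity across all lifeguards is 1+1+2+2+1+1 = 8, and 9 slots are needed, so at most 8 can be filled.
An assignment achieving 8: Shift 1→Yilmaz, Shift 2→Delgado, Shift 4→Espinoza, Shift 5→Gallo, Shift 6→Varga+Espinoza, Shift 7→Varga, Shift 8→Costa.
Loads: Yilmaz 1/1, Gallo 1/1, Varga 2/2, Espinoza 2/2, Costa 1/1, Delgado 1/1.

8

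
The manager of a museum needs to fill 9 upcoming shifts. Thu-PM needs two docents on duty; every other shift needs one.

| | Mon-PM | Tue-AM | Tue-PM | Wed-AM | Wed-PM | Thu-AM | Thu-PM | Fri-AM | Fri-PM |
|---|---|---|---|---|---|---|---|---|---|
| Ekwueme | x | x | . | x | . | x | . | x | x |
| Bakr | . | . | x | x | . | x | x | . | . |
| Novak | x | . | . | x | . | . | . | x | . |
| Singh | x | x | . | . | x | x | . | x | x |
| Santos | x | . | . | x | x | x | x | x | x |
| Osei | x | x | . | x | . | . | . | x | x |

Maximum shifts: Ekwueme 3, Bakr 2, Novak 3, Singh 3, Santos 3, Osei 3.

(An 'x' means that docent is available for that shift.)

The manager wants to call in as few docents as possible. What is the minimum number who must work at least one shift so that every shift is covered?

10 slots to fill and no one can take more than 3, so at least ⌈10/3⌉ = 4 docents are needed.
Ekwueme, Bakr, Novak, and Santos alone can cover everything: Mon-PM→Ekwueme, Tue-AM→Ekwueme, Tue-PM→Bakr, Wed-AM→Novak, Wed-PM→Santos, Thu-AM→Santos, Thu-PM→Bakr+Santos, Fri-AM→Novak, Fri-PM→Ekwueme.

4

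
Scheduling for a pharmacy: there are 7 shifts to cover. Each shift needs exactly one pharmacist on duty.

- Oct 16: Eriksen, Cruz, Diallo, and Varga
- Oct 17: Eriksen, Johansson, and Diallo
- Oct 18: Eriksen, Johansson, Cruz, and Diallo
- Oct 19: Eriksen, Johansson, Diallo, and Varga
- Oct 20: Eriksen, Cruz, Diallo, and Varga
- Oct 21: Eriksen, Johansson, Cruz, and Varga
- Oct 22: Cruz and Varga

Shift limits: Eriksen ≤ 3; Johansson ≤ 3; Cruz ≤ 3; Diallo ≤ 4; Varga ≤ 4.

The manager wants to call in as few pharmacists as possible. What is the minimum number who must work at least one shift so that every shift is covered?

2

7 slots to fill and no one can take more than 4, so at least ⌈7/4⌉ = 2 pharmacists are needed.
Eriksen and Varga alone can cover everything: Oct 16→Eriksen, Oct 17→Eriksen, Oct 18→Eriksen, Oct 19→Varga, Oct 20→Varga, Oct 21→Varga, Oct 22→Varga.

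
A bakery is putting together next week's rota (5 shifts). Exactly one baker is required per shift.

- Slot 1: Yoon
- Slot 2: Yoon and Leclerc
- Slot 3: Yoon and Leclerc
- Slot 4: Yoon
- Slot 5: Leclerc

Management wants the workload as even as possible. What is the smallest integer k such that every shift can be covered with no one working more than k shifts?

3

With 2 bakers and 5 worker-slots to fill, someone must work at least ⌈5/2⌉ = 3 shifts, so k ≥ 3.
k = 3 works: Slot 1→Yoon, Slot 2→Yoon, Slot 3→Leclerc, Slot 4→Yoon, Slot 5→Leclerc.
Loads: Yoon 3, Leclerc 2 — all ≤ 3.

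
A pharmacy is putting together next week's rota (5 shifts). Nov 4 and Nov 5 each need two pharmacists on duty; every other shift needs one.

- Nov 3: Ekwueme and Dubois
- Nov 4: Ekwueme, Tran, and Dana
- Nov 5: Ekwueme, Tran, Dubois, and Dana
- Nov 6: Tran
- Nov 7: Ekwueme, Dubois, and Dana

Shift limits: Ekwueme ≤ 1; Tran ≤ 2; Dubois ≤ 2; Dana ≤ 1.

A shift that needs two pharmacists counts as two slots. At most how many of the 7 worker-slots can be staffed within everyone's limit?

6

Total capacity across all pharmacists is 1+2+2+1 = 6, and 7 slots are needed, so at most 6 can be filled.
An assignment achieving 6: Nov 3→Ekwueme, Nov 4→Tran+Dana, Nov 5→Dubois, Nov 6→Tran, Nov 7→Dubois.
Loads: Ekwueme 1/1, Tran 2/2, Dubois 2/2, Dana 1/1.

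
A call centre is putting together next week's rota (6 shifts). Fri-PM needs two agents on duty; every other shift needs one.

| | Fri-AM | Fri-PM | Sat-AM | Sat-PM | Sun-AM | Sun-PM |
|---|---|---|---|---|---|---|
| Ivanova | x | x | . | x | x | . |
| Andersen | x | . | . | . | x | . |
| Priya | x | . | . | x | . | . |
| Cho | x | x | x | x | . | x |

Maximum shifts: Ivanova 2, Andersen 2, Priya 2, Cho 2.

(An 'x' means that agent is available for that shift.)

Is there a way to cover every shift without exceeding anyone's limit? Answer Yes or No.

No

Total capacity is 8 and 7 slots are needed, so capacity alone doesn't rule it out.
Shifts {Fri-PM, Sat-AM, Sun-PM} need 4 worker-slots in total, but the agents available for any of those shifts (Ivanova and Cho) can supply at most 3 among them. So no valid schedule exists.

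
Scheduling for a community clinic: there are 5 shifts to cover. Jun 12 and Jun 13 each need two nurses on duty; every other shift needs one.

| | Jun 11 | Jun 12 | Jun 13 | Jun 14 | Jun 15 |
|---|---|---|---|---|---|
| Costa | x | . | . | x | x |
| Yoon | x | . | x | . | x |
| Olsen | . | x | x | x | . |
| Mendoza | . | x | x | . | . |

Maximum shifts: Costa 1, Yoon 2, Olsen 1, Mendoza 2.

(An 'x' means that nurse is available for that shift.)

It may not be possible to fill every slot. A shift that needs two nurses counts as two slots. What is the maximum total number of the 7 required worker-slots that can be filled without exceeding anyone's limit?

6

Total capacity across all nurses is 1+2+1+2 = 6, and 7 slots are needed, so at most 6 can be filled.
An assignment achieving 6: Jun 11→Costa, Jun 12→Olsen+Mendoza, Jun 13→Yoon+Mendoza, Jun 15→Yoon.
Loads: Costa 1/1, Yoon 2/2, Olsen 1/1, Mendoza 2/2.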